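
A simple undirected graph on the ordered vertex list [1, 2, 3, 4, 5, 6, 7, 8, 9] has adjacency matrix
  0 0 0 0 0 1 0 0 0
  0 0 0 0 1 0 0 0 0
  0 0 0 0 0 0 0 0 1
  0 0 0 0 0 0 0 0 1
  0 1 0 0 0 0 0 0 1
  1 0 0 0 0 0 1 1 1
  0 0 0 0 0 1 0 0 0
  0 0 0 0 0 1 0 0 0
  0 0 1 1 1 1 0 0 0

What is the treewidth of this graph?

1

A width-1 tree decomposition is:
Bags: B1 = {5, 9}  B2 = {3, 9}  B3 = {6, 9}  B4 = {1, 6}  B5 = {6, 7}  B6 = {2, 5}  B7 = {6, 8}  B8 = {4, 9}
Tree: B1–B2, B2–B3, B3–B4, B4–B5, B1–B6, B4–B7, B2–B8
Every bag has size at most 2, so the width is 2 − 1 = 1 and tw(G) ≤ 1. Since G has at least one edge (e.g. 9–5), it is not an edgeless graph, so tw(G) ≥ 1. Therefore the treewidth is 1.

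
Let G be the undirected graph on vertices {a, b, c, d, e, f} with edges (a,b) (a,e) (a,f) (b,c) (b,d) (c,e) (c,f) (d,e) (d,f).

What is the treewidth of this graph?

3

A width-3 tree decomposition is:
Bags: B1 = {a, c, d, e}  B2 = {a, b, c, d}  B3 = {a, c, d, f}
Tree: B1–B2, B2–B3
Every bag has size at most 4, so the width is 4 − 1 = 3 and tw(G) ≤ 3. For the lower bound: the 4 vertex sets {a,e}, {b,d}, {c}, {f} are disjoint, each induces a connected subgraph, and every pair is joined by at least one edge of G. Contracting each set to a single vertex therefore yields K_{4} as a minor, and since treewidth is minor-monotone, tw(G) ≥ tw(K_{4}) = 3. The upper and lower bounds meet at 3, so that is the treewidth.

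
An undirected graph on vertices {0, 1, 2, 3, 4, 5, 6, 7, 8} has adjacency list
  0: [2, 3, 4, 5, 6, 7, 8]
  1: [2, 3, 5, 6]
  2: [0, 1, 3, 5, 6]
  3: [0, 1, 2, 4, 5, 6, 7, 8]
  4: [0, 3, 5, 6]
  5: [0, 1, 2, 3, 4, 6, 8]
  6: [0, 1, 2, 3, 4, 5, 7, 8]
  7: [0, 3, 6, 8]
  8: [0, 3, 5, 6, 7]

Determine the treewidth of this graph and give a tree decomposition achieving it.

Each bag holds 5 vertices, so the decomposition has width 4, which upper-bounds the treewidth. Conversely, {0, 3, 5, 6, 8} is a clique of size 5, and the vertices of any clique must share a bag in every tree decomposition; so some bag has ≥ 5 vertices and tw(G) ≥ 4. The upper and lower bounds meet at 4, so that is the treewidth.

Treewidth 4.
One such decomposition:
Bags: B1 = {0, 3, 5, 6, 8}  B2 = {0, 3, 4, 5, 6}  B3 = {0, 2, 3, 5, 6}  B4 = {1, 2, 3, 5, 6}  B5 = {0, 3, 6, 7, 8}
Tree: B1–B2, B1–B3, B3–B4, B1–B5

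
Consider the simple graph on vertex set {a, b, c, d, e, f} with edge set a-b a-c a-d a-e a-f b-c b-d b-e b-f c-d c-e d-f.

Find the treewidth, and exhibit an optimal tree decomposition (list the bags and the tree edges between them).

Treewidth 3.
One such decomposition:
Bags: B1 = {a, b, c, d}  B2 = {a, b, d, f}  B3 = {a, b, c, e}
Tree: B1–B2, B1–B3

Every bag has size at most 4, so the width is 4 − 1 = 3 and tw(G) ≤ 3. On the other hand G contains the 4-clique {a, b, c, d}. A clique must lie in a single bag of any decomposition, so no decomposition can have width below 3. The upper and lower bounds meet at 3, so that is the treewidth.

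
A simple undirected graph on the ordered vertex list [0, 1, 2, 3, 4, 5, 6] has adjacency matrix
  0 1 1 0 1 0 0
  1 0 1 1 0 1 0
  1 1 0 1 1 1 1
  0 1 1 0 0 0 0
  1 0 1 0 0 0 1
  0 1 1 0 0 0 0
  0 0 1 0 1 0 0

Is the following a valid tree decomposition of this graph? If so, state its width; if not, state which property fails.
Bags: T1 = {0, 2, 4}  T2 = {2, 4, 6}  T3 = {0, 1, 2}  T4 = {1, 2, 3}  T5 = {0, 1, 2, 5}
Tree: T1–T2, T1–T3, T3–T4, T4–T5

No — bags containing vertex 0 are not connected in the tree.

A tree decomposition must satisfy three properties: every vertex lies in some bag; for every edge, both endpoints lie together in some bag; and for every vertex, the bags containing it form a connected subtree. Here bags containing vertex 0 are not connected in the tree, so the decomposition is invalid.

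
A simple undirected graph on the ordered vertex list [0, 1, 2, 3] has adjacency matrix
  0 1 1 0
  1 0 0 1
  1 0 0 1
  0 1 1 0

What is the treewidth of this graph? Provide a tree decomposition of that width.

The largest bag has 3 vertices, giving width 2; this decomposition certifies tw(G) ≤ 2. For the lower bound, G contains the cycle 2–3–1–0–2, so G is not a forest; only forests have treewidth ≤ 1, hence tw(G) ≥ 2. Hence tw(G) = 2 exactly.

Treewidth 2.
Bags: B1 = {1, 2, 3}  B2 = {0, 1, 2}
Tree: B1–B2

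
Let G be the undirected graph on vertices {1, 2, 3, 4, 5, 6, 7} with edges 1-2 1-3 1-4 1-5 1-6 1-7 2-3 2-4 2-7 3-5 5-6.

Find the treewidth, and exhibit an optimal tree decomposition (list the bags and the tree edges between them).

Every bag has size at most 3, so the width is 3 − 1 = 2 and tw(G) ≤ 2. Conversely, {1, 2, 3} is a clique of size 3, and the vertices of any clique must share a bag in every tree decomposition; so some bag has ≥ 3 vertices and tw(G) ≥ 2. Combining the bounds, tw(G) = 2.

Treewidth 2.
One such decomposition:
Bags: B1 = {1, 3, 5}  B2 = {1, 2, 3}  B3 = {1, 5, 6}  B4 = {1, 2, 4}  B5 = {1, 2, 7}
Tree: B1–B2, B1–B3, B2–B4, B4–B5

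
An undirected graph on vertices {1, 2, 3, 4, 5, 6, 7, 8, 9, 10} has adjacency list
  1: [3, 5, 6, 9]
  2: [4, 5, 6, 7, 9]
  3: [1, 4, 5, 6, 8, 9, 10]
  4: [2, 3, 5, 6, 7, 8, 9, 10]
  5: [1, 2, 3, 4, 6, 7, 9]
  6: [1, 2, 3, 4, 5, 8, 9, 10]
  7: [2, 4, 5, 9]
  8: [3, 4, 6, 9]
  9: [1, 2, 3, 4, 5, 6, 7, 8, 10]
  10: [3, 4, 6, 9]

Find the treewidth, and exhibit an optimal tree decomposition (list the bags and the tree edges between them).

Every bag has size at most 5, so the width is 5 − 1 = 4 and tw(G) ≤ 4. Conversely, {1, 3, 5, 6, 9} is a clique of size 5, and the vertices of any clique must share a bag in every tree decomposition; so some bag has ≥ 5 vertices and tw(G) ≥ 4. Hence tw(G) = 4 exactly.

Treewidth 4.
One optimal decomposition is:
Bags: B1 = {3, 4, 5, 6, 9}  B2 = {2, 4, 5, 6, 9}  B3 = {3, 4, 6, 8, 9}  B4 = {1, 3, 5, 6, 9}  B5 = {3, 4, 6, 9, 10}  B6 = {2, 4, 5, 7, 9}
Tree: B1–B2, B1–B3, B1–B4, B3–B5, B2–B6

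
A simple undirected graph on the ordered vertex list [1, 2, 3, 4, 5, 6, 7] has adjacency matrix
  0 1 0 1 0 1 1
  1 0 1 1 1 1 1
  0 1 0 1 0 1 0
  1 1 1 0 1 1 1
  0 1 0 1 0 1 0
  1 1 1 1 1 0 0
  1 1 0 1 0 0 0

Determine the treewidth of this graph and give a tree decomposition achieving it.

Treewidth 3.
One such decomposition:
Bags: B1 = {1, 2, 4, 6}  B2 = {2, 4, 5, 6}  B3 = {2, 3, 4, 6}  B4 = {1, 2, 4, 7}
Tree: B1–B2, B1–B3, B1–B4

Each bag holds 4 vertices, so the decomposition has width 3, which upper-bounds the treewidth. Conversely, {1, 2, 4, 6} is a clique of size 4, and the vertices of any clique must share a bag in every tree decomposition; so some bag has ≥ 4 vertices and tw(G) ≥ 3. Therefore the treewidth is 3.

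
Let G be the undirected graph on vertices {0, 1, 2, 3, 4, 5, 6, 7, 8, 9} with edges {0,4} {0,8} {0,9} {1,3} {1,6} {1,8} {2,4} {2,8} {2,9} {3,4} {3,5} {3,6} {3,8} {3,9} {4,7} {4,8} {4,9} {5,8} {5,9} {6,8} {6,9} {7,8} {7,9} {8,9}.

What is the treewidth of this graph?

A width-3 tree decomposition is:
Bags: B1 = {3, 5, 8, 9}  B2 = {3, 6, 8, 9}  B3 = {3, 4, 8, 9}  B4 = {2, 4, 8, 9}  B5 = {1, 3, 6, 8}  B6 = {4, 7, 8, 9}  B7 = {0, 4, 8, 9}
Tree: B1–B2, B1–B3, B3–B4, B2–B5, B3–B6, B6–B7
Each bag holds 4 vertices, so the decomposition has width 3, which upper-bounds the treewidth. On the other hand G contains the 4-clique {1, 3, 6, 8}. A clique must lie in a single bag of any decomposition, so no decomposition can have width below 3. The upper and lower bounds meet at 3, so that is the treewidth.

3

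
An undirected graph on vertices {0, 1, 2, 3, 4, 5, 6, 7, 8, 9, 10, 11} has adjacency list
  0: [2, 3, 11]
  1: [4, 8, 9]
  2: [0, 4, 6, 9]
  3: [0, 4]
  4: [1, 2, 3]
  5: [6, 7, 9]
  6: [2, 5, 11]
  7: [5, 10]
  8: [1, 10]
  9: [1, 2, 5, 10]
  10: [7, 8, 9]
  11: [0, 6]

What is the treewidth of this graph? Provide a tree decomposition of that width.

Each bag holds 4 vertices, so the decomposition has width 3, which upper-bounds the treewidth. For the lower bound: the 4 vertex sets {0,3,11}, {4}, {2}, {1,5,6,9} are disjoint, each induces a connected subgraph, and every pair is joined by at least one edge of G. Contracting each set to a single vertex therefore yields K_{4} as a minor, and since treewidth is minor-monotone, tw(G) ≥ tw(K_{4}) = 3. Therefore the treewidth is 3.

Treewidth 3.
One such decomposition:
Bags: B1 = {0, 3, 4, 11}  B2 = {0, 2, 4, 11}  B3 = {2, 4, 6, 11}  B4 = {1, 2, 4, 6}  B5 = {1, 2, 6, 9}  B6 = {1, 5, 6, 9}  B7 = {1, 5, 8, 9}  B8 = {5, 8, 9, 10}  B9 = {5, 7, 8, 10}
Tree: B1–B2, B2–B3, B3–B4, B4–B5, B5–B6, B6–B7, B7–B8, B8–B9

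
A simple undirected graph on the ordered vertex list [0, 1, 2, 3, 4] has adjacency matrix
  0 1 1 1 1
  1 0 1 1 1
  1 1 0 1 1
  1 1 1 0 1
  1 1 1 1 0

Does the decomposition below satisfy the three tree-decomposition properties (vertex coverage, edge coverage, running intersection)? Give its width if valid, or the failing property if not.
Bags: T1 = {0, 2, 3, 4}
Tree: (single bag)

No — vertex 1 appears in no bag.

A tree decomposition must satisfy three properties: every vertex lies in some bag; for every edge, both endpoints lie together in some bag; and for every vertex, the bags containing it form a connected subtree. Here vertex 1 appears in no bag, so the decomposition is invalid.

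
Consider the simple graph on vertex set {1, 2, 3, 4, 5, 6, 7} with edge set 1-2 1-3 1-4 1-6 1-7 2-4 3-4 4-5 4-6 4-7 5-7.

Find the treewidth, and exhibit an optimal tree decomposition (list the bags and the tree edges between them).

The largest bag has 3 vertices, giving width 2; this decomposition certifies tw(G) ≤ 2. On the other hand G contains the 3-clique {1, 2, 4}. A clique must lie in a single bag of any decomposition, so no decomposition can have width below 2. The upper and lower bounds meet at 2, so that is the treewidth.

Treewidth 2.
Bags: B1 = {1, 3, 4}  B2 = {1, 4, 7}  B3 = {1, 4, 6}  B4 = {1, 2, 4}  B5 = {4, 5, 7}
Tree: B1–B2, B1–B3, B2–B4, B2–B5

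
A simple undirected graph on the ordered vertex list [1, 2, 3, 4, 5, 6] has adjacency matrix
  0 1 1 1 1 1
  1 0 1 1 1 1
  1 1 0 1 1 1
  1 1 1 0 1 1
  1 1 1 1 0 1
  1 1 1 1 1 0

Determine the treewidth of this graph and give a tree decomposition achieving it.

Treewidth 5.
Bags: B1 = {1, 2, 3, 4, 5, 6}
Tree: (single bag)

With just one bag of size 6, the width is 6 − 1 = 5, so tw(G) ≤ 5. Conversely, {1, 2, 3, 4, 5, 6} is a clique of size 6, and the vertices of any clique must share a bag in every tree decomposition; so some bag has ≥ 6 vertices and tw(G) ≥ 5. Combining the bounds, tw(G) = 5.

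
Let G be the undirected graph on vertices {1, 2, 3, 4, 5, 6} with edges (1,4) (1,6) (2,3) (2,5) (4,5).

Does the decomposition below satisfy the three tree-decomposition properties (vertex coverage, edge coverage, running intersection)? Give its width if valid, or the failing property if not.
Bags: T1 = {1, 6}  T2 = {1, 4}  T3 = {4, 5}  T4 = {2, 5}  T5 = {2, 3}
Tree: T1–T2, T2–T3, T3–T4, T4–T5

Checking the three conditions: (i) the bags cover all of {1, 2, 3, 4, 5, 6}; (ii) for each edge, some bag contains both endpoints; (iii) the bags containing any fixed vertex form a subtree. All hold, so the decomposition is valid with width 2 − 1 = 1.

Yes; width 1.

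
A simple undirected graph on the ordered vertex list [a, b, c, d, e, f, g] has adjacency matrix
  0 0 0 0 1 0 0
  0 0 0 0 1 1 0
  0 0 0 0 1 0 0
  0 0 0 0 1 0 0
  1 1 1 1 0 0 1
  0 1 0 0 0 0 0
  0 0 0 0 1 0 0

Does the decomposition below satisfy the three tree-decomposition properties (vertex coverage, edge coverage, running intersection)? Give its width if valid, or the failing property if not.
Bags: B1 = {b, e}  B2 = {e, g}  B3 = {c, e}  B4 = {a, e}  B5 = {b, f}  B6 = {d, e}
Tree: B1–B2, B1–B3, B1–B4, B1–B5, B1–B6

Vertex coverage: the bags together contain {a, b, c, d, e, f, g}, the full vertex set. Edge coverage: each edge of G has both endpoints in at least one bag. Running intersection: for every vertex, the bags containing it form a connected subtree. All three properties hold, so this is a valid tree decomposition of width max|bag| − 1 = 1, and hence tw(G) ≤ 1.

Yes; width 1.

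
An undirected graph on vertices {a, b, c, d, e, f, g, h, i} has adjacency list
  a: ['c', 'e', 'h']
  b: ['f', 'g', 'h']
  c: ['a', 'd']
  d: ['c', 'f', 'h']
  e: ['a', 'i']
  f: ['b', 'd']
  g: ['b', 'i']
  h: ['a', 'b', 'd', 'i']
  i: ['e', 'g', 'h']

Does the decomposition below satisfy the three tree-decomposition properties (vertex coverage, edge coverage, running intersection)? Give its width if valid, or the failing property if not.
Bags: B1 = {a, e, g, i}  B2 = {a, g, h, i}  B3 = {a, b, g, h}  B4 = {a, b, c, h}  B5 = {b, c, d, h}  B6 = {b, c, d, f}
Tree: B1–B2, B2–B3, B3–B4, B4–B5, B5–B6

Yes; width 3.

Checking the three conditions: (i) the bags cover all of {a, b, c, d, e, f, g, h, i}; (ii) for each edge, some bag contains both endpoints; (iii) the bags containing any fixed vertex form a subtree. All hold, so the decomposition is valid with width 4 − 1 = 3.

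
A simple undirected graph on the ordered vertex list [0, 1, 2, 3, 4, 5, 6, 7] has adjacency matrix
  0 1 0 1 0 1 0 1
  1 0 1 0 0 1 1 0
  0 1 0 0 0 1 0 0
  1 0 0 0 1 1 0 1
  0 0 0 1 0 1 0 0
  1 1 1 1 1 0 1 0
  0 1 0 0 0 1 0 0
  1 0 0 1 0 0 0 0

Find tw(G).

A width-2 tree decomposition is:
Bags: B1 = {0, 1, 5}  B2 = {0, 3, 5}  B3 = {0, 3, 7}  B4 = {3, 4, 5}  B5 = {1, 5, 6}  B6 = {1, 2, 5}
Tree: B1–B2, B2–B3, B2–B4, B1–B5, B1–B6
The largest bag has 3 vertices, giving width 2; this decomposition certifies tw(G) ≤ 2. For the lower bound, the 3 vertices {0, 1, 5} are pairwise adjacent, and any tree decomposition puts a clique entirely inside one bag — forcing width ≥ 2. Combining the bounds, tw(G) = 2.

2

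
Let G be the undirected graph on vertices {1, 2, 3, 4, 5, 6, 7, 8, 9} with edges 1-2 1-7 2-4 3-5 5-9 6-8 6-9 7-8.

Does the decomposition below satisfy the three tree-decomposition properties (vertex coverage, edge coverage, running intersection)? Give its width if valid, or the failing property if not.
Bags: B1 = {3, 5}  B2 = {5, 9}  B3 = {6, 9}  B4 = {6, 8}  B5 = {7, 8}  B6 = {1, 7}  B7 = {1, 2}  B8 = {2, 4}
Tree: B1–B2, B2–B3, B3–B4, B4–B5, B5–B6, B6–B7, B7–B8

Checking the three conditions: (i) the bags cover all of {1, 2, 3, 4, 5, 6, 7, 8, 9}; (ii) for each edge, some bag contains both endpoints; (iii) the bags containing any fixed vertex form a subtree. All hold, so the decomposition is valid with width 2 − 1 = 1.

Yes; width 1.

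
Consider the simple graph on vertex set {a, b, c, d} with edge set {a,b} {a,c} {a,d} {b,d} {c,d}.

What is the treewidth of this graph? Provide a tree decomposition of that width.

Each bag holds 3 vertices, so the decomposition has width 2, which upper-bounds the treewidth. Conversely, {a, c, d} is a clique of size 3, and the vertices of any clique must share a bag in every tree decomposition; so some bag has ≥ 3 vertices and tw(G) ≥ 2. Hence tw(G) = 2 exactly.

Treewidth 2.
Bags: B1 = {a, c, d}  B2 = {a, b, d}
Tree: B1–B2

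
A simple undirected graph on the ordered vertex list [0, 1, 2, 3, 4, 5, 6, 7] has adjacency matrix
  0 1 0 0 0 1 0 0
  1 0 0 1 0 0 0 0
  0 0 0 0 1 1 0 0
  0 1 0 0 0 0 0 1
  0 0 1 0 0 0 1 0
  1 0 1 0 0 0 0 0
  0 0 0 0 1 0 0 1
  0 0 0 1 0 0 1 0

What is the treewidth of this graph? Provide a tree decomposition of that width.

Every bag has size at most 3, so the width is 3 − 1 = 2 and tw(G) ≤ 2. Since 5–0–1–3–7–6–4–2–5 is a cycle in G, G is not acyclic. Forests are exactly the graphs of treewidth ≤ 1, so tw(G) ≥ 2. Hence tw(G) = 2 exactly.

Treewidth 2.
Bags: B1 = {0, 1, 5}  B2 = {1, 3, 5}  B3 = {3, 5, 7}  B4 = {5, 6, 7}  B5 = {4, 5, 6}  B6 = {2, 4, 5}
Tree: B1–B2, B2–B3, B3–B4, B4–B5, B5–B6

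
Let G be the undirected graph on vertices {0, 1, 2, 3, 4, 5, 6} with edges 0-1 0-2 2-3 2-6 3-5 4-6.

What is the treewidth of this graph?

1

A width-1 tree decomposition is:
Bags: B1 = {0, 2}  B2 = {2, 3}  B3 = {2, 6}  B4 = {3, 5}  B5 = {0, 1}  B6 = {4, 6}
Tree: B1–B2, B1–B3, B2–B4, B1–B5, B3–B6
Every bag has size at most 2, so the width is 2 − 1 = 1 and tw(G) ≤ 1. Since G has at least one edge (e.g. 2–0), it is not an edgeless graph, so tw(G) ≥ 1. Hence tw(G) = 1 exactly.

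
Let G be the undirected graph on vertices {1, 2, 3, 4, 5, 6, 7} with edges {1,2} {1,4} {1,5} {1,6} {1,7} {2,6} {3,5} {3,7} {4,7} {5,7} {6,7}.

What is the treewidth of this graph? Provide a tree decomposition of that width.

Each bag holds 3 vertices, so the decomposition has width 2, which upper-bounds the treewidth. On the other hand G contains the 3-clique {1, 2, 6}. A clique must lie in a single bag of any decomposition, so no decomposition can have width below 2. Hence tw(G) = 2 exactly.

Treewidth 2.
One such decomposition:
Bags: B1 = {1, 6, 7}  B2 = {1, 5, 7}  B3 = {3, 5, 7}  B4 = {1, 2, 6}  B5 = {1, 4, 7}
Tree: B1–B2, B2–B3, B1–B4, B2–B5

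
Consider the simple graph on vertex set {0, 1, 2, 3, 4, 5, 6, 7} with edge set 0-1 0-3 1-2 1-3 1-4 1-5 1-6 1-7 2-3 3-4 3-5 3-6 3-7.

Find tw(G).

2

A width-2 tree decomposition is:
Bags: B1 = {1, 2, 3}  B2 = {1, 3, 4}  B3 = {1, 3, 5}  B4 = {1, 3, 7}  B5 = {1, 3, 6}  B6 = {0, 1, 3}
Tree: B1–B2, B2–B3, B3–B4, B2–B5, B5–B6
Every bag has size at most 3, so the width is 3 − 1 = 2 and tw(G) ≤ 2. On the other hand G contains the 3-clique {0, 1, 3}. A clique must lie in a single bag of any decomposition, so no decomposition can have width below 2. Therefore the treewidth is 2.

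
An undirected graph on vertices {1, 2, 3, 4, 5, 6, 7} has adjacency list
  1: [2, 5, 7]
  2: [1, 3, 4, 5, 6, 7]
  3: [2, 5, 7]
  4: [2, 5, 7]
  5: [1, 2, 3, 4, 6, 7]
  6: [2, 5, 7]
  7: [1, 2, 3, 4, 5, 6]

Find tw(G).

A width-3 tree decomposition is:
Bags: B1 = {2, 5, 6, 7}  B2 = {2, 3, 5, 7}  B3 = {1, 2, 5, 7}  B4 = {2, 4, 5, 7}
Tree: B1–B2, B2–B3, B1–B4
Each bag holds 4 vertices, so the decomposition has width 3, which upper-bounds the treewidth. On the other hand G contains the 4-clique {1, 2, 5, 7}. A clique must lie in a single bag of any decomposition, so no decomposition can have width below 3. Hence tw(G) = 3 exactly.

3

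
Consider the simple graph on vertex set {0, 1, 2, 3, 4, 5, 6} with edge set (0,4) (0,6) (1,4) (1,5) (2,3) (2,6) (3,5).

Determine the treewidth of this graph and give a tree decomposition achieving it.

Treewidth 2.
One optimal decomposition is:
Bags: B1 = {0, 1, 4}  B2 = {0, 1, 5}  B3 = {0, 3, 5}  B4 = {0, 2, 3}  B5 = {0, 2, 6}
Tree: B1–B2, B2–B3, B3–B4, B4–B5

The largest bag has 3 vertices, giving width 2; this decomposition certifies tw(G) ≤ 2. The edges 0–4–1–5–3–2–6–0 form a cycle, so G is not a tree and its treewidth is at least 2. The upper and lower bounds meet at 2, so that is the treewidth.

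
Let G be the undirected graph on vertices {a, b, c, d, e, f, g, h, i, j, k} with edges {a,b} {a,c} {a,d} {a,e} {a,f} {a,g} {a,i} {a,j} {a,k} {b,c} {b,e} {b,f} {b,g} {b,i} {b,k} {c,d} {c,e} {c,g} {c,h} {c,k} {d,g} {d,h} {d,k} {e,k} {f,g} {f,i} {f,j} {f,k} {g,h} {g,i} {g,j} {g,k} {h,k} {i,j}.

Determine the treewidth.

4

A width-4 tree decomposition is:
Bags: B1 = {a, f, g, i, j}  B2 = {a, b, f, g, i}  B3 = {a, b, f, g, k}  B4 = {a, b, c, g, k}  B5 = {a, c, d, g, k}  B6 = {c, d, g, h, k}  B7 = {a, b, c, e, k}
Tree: B1–B2, B2–B3, B3–B4, B4–B5, B5–B6, B4–B7
Each bag holds 5 vertices, so the decomposition has width 4, which upper-bounds the treewidth. Conversely, {c, d, g, h, k} is a clique of size 5, and the vertices of any clique must share a bag in every tree decomposition; so some bag has ≥ 5 vertices and tw(G) ≥ 4. Hence tw(G) = 4 exactly.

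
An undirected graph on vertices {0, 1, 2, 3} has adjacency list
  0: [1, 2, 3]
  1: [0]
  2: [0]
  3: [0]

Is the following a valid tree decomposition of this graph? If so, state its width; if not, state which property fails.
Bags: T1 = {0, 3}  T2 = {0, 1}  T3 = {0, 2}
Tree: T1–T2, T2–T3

Yes; width 1.

Vertex coverage: the bags together contain {0, 1, 2, 3}, the full vertex set. Edge coverage: each edge of G has both endpoints in at least one bag. Running intersection: for every vertex, the bags containing it form a connected subtree. All three properties hold, so this is a valid tree decomposition of width max|bag| − 1 = 1, and hence tw(G) ≤ 1.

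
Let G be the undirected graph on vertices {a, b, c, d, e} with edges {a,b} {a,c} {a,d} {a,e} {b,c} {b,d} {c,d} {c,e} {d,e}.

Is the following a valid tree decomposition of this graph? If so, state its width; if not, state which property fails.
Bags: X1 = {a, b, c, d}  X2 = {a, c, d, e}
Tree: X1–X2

Checking the three conditions: (i) the bags cover all of {a, b, c, d, e}; (ii) for each edge, some bag contains both endpoints; (iii) the bags containing any fixed vertex form a subtree. All hold, so the decomposition is valid with width 4 − 1 = 3.

Yes; width 3.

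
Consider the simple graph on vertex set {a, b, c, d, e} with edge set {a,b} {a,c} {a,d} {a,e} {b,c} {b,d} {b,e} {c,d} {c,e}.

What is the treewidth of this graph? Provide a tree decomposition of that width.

The largest bag has 4 vertices, giving width 3; this decomposition certifies tw(G) ≤ 3. On the other hand G contains the 4-clique {a, b, c, d}. A clique must lie in a single bag of any decomposition, so no decomposition can have width below 3. Combining the bounds, tw(G) = 3.

Treewidth 3.
One such decomposition:
Bags: B1 = {a, b, c, e}  B2 = {a, b, c, d}
Tree: B1–B2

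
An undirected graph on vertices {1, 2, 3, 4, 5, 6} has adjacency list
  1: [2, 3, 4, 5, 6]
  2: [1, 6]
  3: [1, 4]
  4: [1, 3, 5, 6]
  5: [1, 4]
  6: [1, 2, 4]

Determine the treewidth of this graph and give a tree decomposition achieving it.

Every bag has size at most 3, so the width is 3 − 1 = 2 and tw(G) ≤ 2. Conversely, {1, 2, 6} is a clique of size 3, and the vertices of any clique must share a bag in every tree decomposition; so some bag has ≥ 3 vertices and tw(G) ≥ 2. Combining the bounds, tw(G) = 2.

Treewidth 2.
Bags: B1 = {1, 3, 4}  B2 = {1, 4, 6}  B3 = {1, 2, 6}  B4 = {1, 4, 5}
Tree: B1–B2, B2–B3, B2–B4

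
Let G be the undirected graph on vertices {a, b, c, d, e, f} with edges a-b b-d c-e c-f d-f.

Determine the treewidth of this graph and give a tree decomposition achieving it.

Treewidth 1.
One such decomposition:
Bags: B1 = {a, b}  B2 = {b, d}  B3 = {d, f}  B4 = {c, f}  B5 = {c, e}
Tree: B1–B2, B2–B3, B3–B4, B4–B5

Every bag has size at most 2, so the width is 2 − 1 = 1 and tw(G) ≤ 1. G has an edge, so its treewidth is at least 1. Hence tw(G) = 1 exactly.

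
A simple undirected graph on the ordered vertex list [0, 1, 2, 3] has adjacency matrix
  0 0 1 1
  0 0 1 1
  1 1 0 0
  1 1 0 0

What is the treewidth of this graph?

A width-2 tree decomposition is:
Bags: B1 = {1, 2, 3}  B2 = {0, 2, 3}
Tree: B1–B2
The largest bag has 3 vertices, giving width 2; this decomposition certifies tw(G) ≤ 2. The edges 3–1–2–0–3 form a cycle, so G is not a tree and its treewidth is at least 2. Therefore the treewidth is 2.

2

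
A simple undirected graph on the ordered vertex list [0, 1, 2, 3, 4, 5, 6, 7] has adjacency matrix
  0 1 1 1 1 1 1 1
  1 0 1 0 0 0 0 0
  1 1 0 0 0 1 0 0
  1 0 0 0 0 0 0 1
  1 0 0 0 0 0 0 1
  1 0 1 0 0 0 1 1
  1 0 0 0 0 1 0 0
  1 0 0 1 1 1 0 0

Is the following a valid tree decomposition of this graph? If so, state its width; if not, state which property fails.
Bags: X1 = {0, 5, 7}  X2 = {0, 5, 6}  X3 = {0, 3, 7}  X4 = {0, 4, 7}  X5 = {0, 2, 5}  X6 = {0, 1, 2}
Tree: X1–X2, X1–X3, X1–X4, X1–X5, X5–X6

Yes; width 2.

Checking the three conditions: (i) the bags cover all of {0, 1, 2, 3, 4, 5, 6, 7}; (ii) for each edge, some bag contains both endpoints; (iii) the bags containing any fixed vertex form a subtree. All hold, so the decomposition is valid with width 3 − 1 = 2.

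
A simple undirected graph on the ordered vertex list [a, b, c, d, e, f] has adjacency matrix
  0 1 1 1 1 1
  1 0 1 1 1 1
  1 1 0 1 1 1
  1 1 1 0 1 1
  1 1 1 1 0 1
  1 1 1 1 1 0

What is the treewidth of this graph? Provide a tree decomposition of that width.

Treewidth 5.
One such decomposition:
Bags: B1 = {a, b, c, d, e, f}
Tree: (single bag)

With just one bag of size 6, the width is 6 − 1 = 5, so tw(G) ≤ 5. For the lower bound, the 6 vertices {a, b, c, d, e, f} are pairwise adjacent, and any tree decomposition puts a clique entirely inside one bag — forcing width ≥ 5. Combining the bounds, tw(G) = 5.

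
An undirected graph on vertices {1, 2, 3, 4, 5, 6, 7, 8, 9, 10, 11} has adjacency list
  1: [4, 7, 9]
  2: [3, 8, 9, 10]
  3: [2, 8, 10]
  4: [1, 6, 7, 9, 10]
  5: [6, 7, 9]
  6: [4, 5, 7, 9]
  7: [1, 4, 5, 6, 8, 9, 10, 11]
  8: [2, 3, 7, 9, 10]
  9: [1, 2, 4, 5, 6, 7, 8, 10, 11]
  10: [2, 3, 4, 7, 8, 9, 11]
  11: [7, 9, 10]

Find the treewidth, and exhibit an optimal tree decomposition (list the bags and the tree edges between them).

Treewidth 3.
Bags: B1 = {4, 7, 9, 10}  B2 = {4, 6, 7, 9}  B3 = {1, 4, 7, 9}  B4 = {7, 8, 9, 10}  B5 = {5, 6, 7, 9}  B6 = {7, 9, 10, 11}  B7 = {2, 8, 9, 10}  B8 = {2, 3, 8, 10}
Tree: B1–B2, B1–B3, B1–B4, B2–B5, B1–B6, B4–B7, B7–B8

The largest bag has 4 vertices, giving width 3; this decomposition certifies tw(G) ≤ 3. Conversely, {2, 8, 9, 10} is a clique of size 4, and the vertices of any clique must share a bag in every tree decomposition; so some bag has ≥ 4 vertices and tw(G) ≥ 3. Combining the bounds, tw(G) = 3.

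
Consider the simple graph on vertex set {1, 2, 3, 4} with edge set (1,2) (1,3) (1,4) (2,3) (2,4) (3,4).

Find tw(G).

A width-3 tree decomposition is:
Bags: B1 = {1, 2, 3, 4}
Tree: (single bag)
With just one bag of size 4, the width is 4 − 1 = 3, so tw(G) ≤ 3. Conversely, {1, 2, 3, 4} is a clique of size 4, and the vertices of any clique must share a bag in every tree decomposition; so some bag has ≥ 4 vertices and tw(G) ≥ 3. Therefore the treewidth is 3.

3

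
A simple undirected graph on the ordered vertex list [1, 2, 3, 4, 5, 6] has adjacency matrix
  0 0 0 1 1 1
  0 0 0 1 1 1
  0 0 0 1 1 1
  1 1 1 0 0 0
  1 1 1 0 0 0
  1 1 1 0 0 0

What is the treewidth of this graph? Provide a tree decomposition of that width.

Treewidth 3.
One such decomposition:
Bags: B1 = {3, 4, 5, 6}  B2 = {1, 4, 5, 6}  B3 = {2, 4, 5, 6}
Tree: B1–B2, B2–B3

The largest bag has 4 vertices, giving width 3; this decomposition certifies tw(G) ≤ 3. For the lower bound: the 4 vertex sets {3,6}, {1,5}, {4}, {2} are disjoint, each induces a connected subgraph, and every pair is joined by at least one edge of G. Contracting each set to a single vertex therefore yields K_{4} as a minor, and since treewidth is minor-monotone, tw(G) ≥ tw(K_{4}) = 3. Combining the bounds, tw(G) = 3.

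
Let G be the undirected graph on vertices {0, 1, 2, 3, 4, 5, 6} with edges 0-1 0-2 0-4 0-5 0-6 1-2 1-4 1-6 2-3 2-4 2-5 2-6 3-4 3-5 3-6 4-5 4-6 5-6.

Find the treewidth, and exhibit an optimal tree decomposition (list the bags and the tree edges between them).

Treewidth 4.
One optimal decomposition is:
Bags: B1 = {0, 2, 4, 5, 6}  B2 = {2, 3, 4, 5, 6}  B3 = {0, 1, 2, 4, 6}
Tree: B1–B2, B1–B3

Each bag holds 5 vertices, so the decomposition has width 4, which upper-bounds the treewidth. Conversely, {0, 1, 2, 4, 6} is a clique of size 5, and the vertices of any clique must share a bag in every tree decomposition; so some bag has ≥ 5 vertices and tw(G) ≥ 4. Hence tw(G) = 4 exactly.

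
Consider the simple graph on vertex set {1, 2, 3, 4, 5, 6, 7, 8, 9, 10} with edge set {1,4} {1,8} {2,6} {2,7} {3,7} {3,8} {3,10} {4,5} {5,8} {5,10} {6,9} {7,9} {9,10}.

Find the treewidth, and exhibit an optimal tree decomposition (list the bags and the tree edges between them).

Every bag has size at most 3, so the width is 3 − 1 = 2 and tw(G) ≤ 2. Since 6–2–7–9–6 is a cycle in G, G is not acyclic. Forests are exactly the graphs of treewidth ≤ 1, so tw(G) ≥ 2. Therefore the treewidth is 2.

Treewidth 2.
One optimal decomposition is:
Bags: B1 = {2, 6, 9}  B2 = {2, 7, 9}  B3 = {7, 9, 10}  B4 = {3, 7, 10}  B5 = {3, 5, 10}  B6 = {3, 5, 8}  B7 = {4, 5, 8}  B8 = {1, 4, 8}
Tree: B1–B2, B2–B3, B3–B4, B4–B5, B5–B6, B6–B7, B7–B8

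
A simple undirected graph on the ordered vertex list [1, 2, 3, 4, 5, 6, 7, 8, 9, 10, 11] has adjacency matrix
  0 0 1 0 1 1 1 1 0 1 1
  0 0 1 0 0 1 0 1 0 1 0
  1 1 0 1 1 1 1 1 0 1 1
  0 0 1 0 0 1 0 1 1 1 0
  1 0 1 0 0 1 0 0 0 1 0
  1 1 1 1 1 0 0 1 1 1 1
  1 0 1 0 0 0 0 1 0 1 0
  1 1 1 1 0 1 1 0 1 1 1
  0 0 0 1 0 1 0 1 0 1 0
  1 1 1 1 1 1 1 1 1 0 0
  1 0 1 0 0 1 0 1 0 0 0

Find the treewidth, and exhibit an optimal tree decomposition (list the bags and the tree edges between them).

Treewidth 4.
One optimal decomposition is:
Bags: B1 = {1, 3, 5, 6, 10}  B2 = {1, 3, 6, 8, 10}  B3 = {3, 4, 6, 8, 10}  B4 = {4, 6, 8, 9, 10}  B5 = {1, 3, 7, 8, 10}  B6 = {1, 3, 6, 8, 11}  B7 = {2, 3, 6, 8, 10}
Tree: B1–B2, B2–B3, B3–B4, B2–B5, B2–B6, B2–B7

Each bag holds 5 vertices, so the decomposition has width 4, which upper-bounds the treewidth. Conversely, {4, 6, 8, 9, 10} is a clique of size 5, and the vertices of any clique must share a bag in every tree decomposition; so some bag has ≥ 5 vertices and tw(G) ≥ 4. Therefore the treewidth is 4.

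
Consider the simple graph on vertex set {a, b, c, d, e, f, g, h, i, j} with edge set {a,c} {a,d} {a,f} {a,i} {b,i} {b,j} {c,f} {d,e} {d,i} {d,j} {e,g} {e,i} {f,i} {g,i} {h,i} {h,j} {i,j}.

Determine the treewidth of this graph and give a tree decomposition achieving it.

Treewidth 2.
Bags: B1 = {d, i, j}  B2 = {h, i, j}  B3 = {d, e, i}  B4 = {e, g, i}  B5 = {b, i, j}  B6 = {a, d, i}  B7 = {a, f, i}  B8 = {a, c, f}
Tree: B1–B2, B1–B3, B3–B4, B2–B5, B3–B6, B6–B7, B7–B8

Each bag holds 3 vertices, so the decomposition has width 2, which upper-bounds the treewidth. On the other hand G contains the 3-clique {a, c, f}. A clique must lie in a single bag of any decomposition, so no decomposition can have width below 2. Therefore the treewidth is 2.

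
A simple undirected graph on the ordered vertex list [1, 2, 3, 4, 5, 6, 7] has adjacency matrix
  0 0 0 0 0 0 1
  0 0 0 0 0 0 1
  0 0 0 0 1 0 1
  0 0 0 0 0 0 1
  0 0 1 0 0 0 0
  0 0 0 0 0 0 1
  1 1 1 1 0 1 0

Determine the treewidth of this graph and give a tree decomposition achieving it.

Every bag has size at most 2, so the width is 2 − 1 = 1 and tw(G) ≤ 1. Since G has at least one edge (e.g. 7–4), it is not an edgeless graph, so tw(G) ≥ 1. Therefore the treewidth is 1.

Treewidth 1.
One optimal decomposition is:
Bags: B1 = {4, 7}  B2 = {1, 7}  B3 = {6, 7}  B4 = {3, 7}  B5 = {2, 7}  B6 = {3, 5}
Tree: B1–B2, B1–B3, B3–B4, B4–B5, B4–B6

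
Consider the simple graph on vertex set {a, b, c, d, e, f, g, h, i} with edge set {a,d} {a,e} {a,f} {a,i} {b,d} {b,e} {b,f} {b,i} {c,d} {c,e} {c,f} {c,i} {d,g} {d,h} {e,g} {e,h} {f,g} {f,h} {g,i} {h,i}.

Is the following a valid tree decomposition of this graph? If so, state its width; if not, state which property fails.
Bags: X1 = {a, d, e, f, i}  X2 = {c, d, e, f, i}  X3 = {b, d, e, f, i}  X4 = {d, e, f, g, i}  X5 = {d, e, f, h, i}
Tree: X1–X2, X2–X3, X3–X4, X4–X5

Yes; width 4.

Checking the three conditions: (i) the bags cover all of {a, b, c, d, e, f, g, h, i}; (ii) for each edge, some bag contains both endpoints; (iii) the bags containing any fixed vertex form a subtree. All hold, so the decomposition is valid with width 5 − 1 = 4.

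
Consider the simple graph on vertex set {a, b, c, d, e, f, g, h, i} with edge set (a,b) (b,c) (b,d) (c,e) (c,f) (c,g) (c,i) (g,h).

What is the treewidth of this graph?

A width-1 tree decomposition is:
Bags: B1 = {b, c}  B2 = {c, e}  B3 = {c, i}  B4 = {c, g}  B5 = {g, h}  B6 = {a, b}  B7 = {c, f}  B8 = {b, d}
Tree: B1–B2, B1–B3, B3–B4, B4–B5, B1–B6, B3–B7, B1–B8
Each bag holds 2 vertices, so the decomposition has width 1, which upper-bounds the treewidth. Any graph with an edge has treewidth ≥ 1, and G has the edge c–b. The upper and lower bounds meet at 1, so that is the treewidth.

1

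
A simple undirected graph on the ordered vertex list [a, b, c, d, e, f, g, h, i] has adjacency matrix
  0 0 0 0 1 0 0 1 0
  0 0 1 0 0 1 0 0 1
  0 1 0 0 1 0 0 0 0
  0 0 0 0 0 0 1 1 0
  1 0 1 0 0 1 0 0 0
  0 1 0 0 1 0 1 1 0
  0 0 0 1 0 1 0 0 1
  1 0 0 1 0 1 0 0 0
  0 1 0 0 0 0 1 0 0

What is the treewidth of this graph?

3

A width-3 tree decomposition is:
Bags: B1 = {b, d, g, i}  B2 = {b, d, f, g}  B3 = {b, d, f, h}  B4 = {b, c, f, h}  B5 = {c, e, f, h}  B6 = {a, c, e, h}
Tree: B1–B2, B2–B3, B3–B4, B4–B5, B5–B6
Each bag holds 4 vertices, so the decomposition has width 3, which upper-bounds the treewidth. For the lower bound: the 4 vertex sets {d,g,i}, {b}, {f}, {a,c,e,h} are disjoint, each induces a connected subgraph, and every pair is joined by at least one edge of G. Contracting each set to a single vertex therefore yields K_{4} as a minor, and since treewidth is minor-monotone, tw(G) ≥ tw(K_{4}) = 3. Therefore the treewidth is 3.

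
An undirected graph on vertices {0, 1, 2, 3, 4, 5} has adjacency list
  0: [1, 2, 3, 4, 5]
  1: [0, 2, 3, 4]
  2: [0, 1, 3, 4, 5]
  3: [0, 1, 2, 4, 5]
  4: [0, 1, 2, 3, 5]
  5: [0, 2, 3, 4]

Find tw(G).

A width-4 tree decomposition is:
Bags: B1 = {0, 1, 2, 3, 4}  B2 = {0, 2, 3, 4, 5}
Tree: B1–B2
Each bag holds 5 vertices, so the decomposition has width 4, which upper-bounds the treewidth. For the lower bound, the 5 vertices {0, 1, 2, 3, 4} are pairwise adjacent, and any tree decomposition puts a clique entirely inside one bag — forcing width ≥ 4. The upper and lower bounds meet at 4, so that is the treewidth.

4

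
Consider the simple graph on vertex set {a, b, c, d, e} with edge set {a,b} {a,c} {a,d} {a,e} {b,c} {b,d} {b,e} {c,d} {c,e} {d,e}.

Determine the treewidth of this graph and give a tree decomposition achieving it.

Treewidth 4.
Bags: B1 = {a, b, c, d, e}
Tree: (single bag)

With just one bag of size 5, the width is 5 − 1 = 4, so tw(G) ≤ 4. On the other hand G contains the 5-clique {a, b, c, d, e}. A clique must lie in a single bag of any decomposition, so no decomposition can have width below 4. Hence tw(G) = 4 exactly.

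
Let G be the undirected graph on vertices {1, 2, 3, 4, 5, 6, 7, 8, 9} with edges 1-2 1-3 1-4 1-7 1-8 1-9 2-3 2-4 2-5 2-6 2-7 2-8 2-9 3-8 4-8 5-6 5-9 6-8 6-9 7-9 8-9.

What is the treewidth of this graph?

A width-3 tree decomposition is:
Bags: B1 = {2, 6, 8, 9}  B2 = {1, 2, 8, 9}  B3 = {1, 2, 4, 8}  B4 = {2, 5, 6, 9}  B5 = {1, 2, 7, 9}  B6 = {1, 2, 3, 8}
Tree: B1–B2, B2–B3, B1–B4, B2–B5, B3–B6
Each bag holds 4 vertices, so the decomposition has width 3, which upper-bounds the treewidth. Conversely, {1, 2, 8, 9} is a clique of size 4, and the vertices of any clique must share a bag in every tree decomposition; so some bag has ≥ 4 vertices and tw(G) ≥ 3. Therefore the treewidth is 3.

3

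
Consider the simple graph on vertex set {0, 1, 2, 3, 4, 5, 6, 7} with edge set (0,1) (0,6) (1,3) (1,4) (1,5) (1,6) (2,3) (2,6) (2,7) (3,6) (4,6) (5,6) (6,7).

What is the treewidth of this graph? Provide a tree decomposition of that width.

Treewidth 2.
Bags: B1 = {1, 3, 6}  B2 = {2, 3, 6}  B3 = {0, 1, 6}  B4 = {1, 4, 6}  B5 = {1, 5, 6}  B6 = {2, 6, 7}
Tree: B1–B2, B1–B3, B1–B4, B4–B5, B2–B6

Every bag has size at most 3, so the width is 3 − 1 = 2 and tw(G) ≤ 2. For the lower bound, the 3 vertices {0, 1, 6} are pairwise adjacent, and any tree decomposition puts a clique entirely inside one bag — forcing width ≥ 2. Hence tw(G) = 2 exactly.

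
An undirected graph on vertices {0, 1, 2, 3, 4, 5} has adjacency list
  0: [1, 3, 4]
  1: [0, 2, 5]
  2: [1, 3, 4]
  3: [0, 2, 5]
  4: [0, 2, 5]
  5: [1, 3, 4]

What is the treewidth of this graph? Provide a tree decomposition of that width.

Each bag holds 4 vertices, so the decomposition has width 3, which upper-bounds the treewidth. For the lower bound: the 4 vertex sets {2,3}, {4,5}, {1}, {0} are disjoint, each induces a connected subgraph, and every pair is joined by at least one edge of G. Contracting each set to a single vertex therefore yields K_{4} as a minor, and since treewidth is minor-monotone, tw(G) ≥ tw(K_{4}) = 3. Combining the bounds, tw(G) = 3.

Treewidth 3.
One optimal decomposition is:
Bags: B1 = {1, 2, 3, 4}  B2 = {1, 3, 4, 5}  B3 = {0, 1, 3, 4}
Tree: B1–B2, B2–B3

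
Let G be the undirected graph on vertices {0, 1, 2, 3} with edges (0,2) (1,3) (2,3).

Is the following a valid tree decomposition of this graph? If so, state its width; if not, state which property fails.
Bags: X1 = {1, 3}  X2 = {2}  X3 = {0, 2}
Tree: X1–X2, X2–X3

A tree decomposition must satisfy three properties: every vertex lies in some bag; for every edge, both endpoints lie together in some bag; and for every vertex, the bags containing it form a connected subtree. Here edge (3,2) lies in no bag, so the decomposition is invalid.

No — edge (3,2) lies in no bag.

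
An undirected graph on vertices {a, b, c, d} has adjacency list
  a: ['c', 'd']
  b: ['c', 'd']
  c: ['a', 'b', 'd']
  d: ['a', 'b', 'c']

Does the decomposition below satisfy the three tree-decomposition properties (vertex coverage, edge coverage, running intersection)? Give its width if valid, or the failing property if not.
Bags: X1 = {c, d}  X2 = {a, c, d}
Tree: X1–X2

A tree decomposition must satisfy three properties: every vertex lies in some bag; for every edge, both endpoints lie together in some bag; and for every vertex, the bags containing it form a connected subtree. Here vertex b appears in no bag, so the decomposition is invalid.

No — vertex b appears in no bag.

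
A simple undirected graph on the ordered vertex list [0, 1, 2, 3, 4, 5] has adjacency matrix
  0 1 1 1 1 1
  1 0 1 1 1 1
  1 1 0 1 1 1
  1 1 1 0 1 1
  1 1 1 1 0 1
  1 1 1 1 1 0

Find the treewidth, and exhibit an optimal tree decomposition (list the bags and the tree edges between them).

With just one bag of size 6, the width is 6 − 1 = 5, so tw(G) ≤ 5. On the other hand G contains the 6-clique {0, 1, 2, 3, 4, 5}. A clique must lie in a single bag of any decomposition, so no decomposition can have width below 5. Hence tw(G) = 5 exactly.

Treewidth 5.
One optimal decomposition is:
Bags: B1 = {0, 1, 2, 3, 4, 5}
Tree: (single bag)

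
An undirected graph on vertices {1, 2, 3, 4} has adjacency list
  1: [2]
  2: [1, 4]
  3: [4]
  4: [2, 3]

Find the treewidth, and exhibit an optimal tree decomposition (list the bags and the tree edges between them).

Treewidth 1.
One such decomposition:
Bags: B1 = {2, 4}  B2 = {3, 4}  B3 = {1, 2}
Tree: B1–B2, B1–B3

Every bag has size at most 2, so the width is 2 − 1 = 1 and tw(G) ≤ 1. Since G has at least one edge (e.g. 2–4), it is not an edgeless graph, so tw(G) ≥ 1. Therefore the treewidth is 1.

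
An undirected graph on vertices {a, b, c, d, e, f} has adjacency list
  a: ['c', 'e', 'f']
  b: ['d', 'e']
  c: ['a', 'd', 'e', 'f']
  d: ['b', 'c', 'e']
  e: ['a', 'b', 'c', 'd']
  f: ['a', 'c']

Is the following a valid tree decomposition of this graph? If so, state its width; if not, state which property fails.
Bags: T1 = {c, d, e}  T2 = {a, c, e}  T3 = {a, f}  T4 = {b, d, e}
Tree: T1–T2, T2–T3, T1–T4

A tree decomposition must satisfy three properties: every vertex lies in some bag; for every edge, both endpoints lie together in some bag; and for every vertex, the bags containing it form a connected subtree. Here edge (c,f) lies in no bag, so the decomposition is invalid.

No — edge (c,f) lies in no bag.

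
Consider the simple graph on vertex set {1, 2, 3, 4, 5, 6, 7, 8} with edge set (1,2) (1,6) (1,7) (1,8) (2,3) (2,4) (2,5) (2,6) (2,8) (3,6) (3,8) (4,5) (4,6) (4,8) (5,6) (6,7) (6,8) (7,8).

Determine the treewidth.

A width-3 tree decomposition is:
Bags: B1 = {1, 6, 7, 8}  B2 = {1, 2, 6, 8}  B3 = {2, 4, 6, 8}  B4 = {2, 3, 6, 8}  B5 = {2, 4, 5, 6}
Tree: B1–B2, B2–B3, B3–B4, B3–B5
The largest bag has 4 vertices, giving width 3; this decomposition certifies tw(G) ≤ 3. For the lower bound, the 4 vertices {1, 2, 6, 8} are pairwise adjacent, and any tree decomposition puts a clique entirely inside one bag — forcing width ≥ 3. The upper and lower bounds meet at 3, so that is the treewidth.

3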